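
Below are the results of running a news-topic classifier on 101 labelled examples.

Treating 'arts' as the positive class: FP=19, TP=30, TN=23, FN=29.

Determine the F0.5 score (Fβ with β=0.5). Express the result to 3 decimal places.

Fβ = (1+β²)·TP / ((1+β²)·TP + β²·FN + FP), with β²=1/4
= 1.25·30 / (1.25·30 + 0.25·29 + 19) = 0.588

0.588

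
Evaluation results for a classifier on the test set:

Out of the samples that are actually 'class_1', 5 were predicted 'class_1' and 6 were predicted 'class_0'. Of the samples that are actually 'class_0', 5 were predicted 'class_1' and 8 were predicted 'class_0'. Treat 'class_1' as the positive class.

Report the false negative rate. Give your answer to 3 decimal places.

0.545

FNR = FN/(FN+TP) = 6/(6+5) = 0.545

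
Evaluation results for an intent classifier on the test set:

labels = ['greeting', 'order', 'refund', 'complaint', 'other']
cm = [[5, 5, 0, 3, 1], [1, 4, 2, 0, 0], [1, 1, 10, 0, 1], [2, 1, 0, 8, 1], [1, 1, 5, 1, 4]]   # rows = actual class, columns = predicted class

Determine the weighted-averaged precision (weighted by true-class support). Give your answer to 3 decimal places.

0.549

Per-class precision (TP/(TP+FP)):
  greeting: TP=5, FP=1+1+2+1=5 → 5/10 = 0.5000
  order: TP=4, FP=5+1+1+1=8 → 4/12 = 0.3333
  refund: TP=10, FP=0+2+0+5=7 → 10/17 = 0.5882
  complaint: TP=8, FP=3+0+0+1=4 → 8/12 = 0.6667
  other: TP=4, FP=1+0+1+1=3 → 4/7 = 0.5714
Weighted-precision = Σ (supportᵢ/N)·precisionᵢ with N=58: (14/58)·0.5000 + (7/58)·0.3333 + (13/58)·0.5882 + (12/58)·0.6667 + (12/58)·0.5714 = 0.549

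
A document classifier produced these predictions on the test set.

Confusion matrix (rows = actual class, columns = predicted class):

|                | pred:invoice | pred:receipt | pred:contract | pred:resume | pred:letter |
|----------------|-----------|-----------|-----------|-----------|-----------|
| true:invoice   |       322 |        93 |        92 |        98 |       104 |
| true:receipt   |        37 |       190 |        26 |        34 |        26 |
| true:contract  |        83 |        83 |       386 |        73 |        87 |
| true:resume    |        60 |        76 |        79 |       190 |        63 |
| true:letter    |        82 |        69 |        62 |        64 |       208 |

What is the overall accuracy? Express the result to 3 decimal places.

0.482

Accuracy = trace / total = (322+190+386+190+208=1296) / 2687 = 1296/2687 = 0.482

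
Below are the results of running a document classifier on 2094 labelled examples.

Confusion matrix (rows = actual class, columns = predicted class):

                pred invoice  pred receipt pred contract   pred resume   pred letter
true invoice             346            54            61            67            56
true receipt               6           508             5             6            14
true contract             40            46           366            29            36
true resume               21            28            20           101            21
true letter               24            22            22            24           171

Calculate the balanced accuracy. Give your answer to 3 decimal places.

0.684

Balanced accuracy = mean of per-class recall.
  invoice: recall = 346/584 = 0.5925
  receipt: recall = 508/539 = 0.9425
  contract: recall = 366/517 = 0.7079
  resume: recall = 101/191 = 0.5288
  letter: recall = 171/263 = 0.6502
Mean = (0.5925 + 0.9425 + 0.7079 + 0.5288 + 0.6502) / 5 = 0.684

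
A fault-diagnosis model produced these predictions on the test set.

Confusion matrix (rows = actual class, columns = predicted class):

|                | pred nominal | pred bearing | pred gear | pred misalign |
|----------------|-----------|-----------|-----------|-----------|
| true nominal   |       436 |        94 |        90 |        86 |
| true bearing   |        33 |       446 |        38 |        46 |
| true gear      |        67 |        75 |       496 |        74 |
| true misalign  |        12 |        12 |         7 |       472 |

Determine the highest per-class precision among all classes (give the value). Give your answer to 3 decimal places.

Per-class precision (TP/(TP+FP)):
  nominal: TP=436, FP=33+67+12=112 → 436/548 = 0.7956
  bearing: TP=446, FP=94+75+12=181 → 446/627 = 0.7113
  gear: TP=496, FP=90+38+7=135 → 496/631 = 0.7861
  misalign: TP=472, FP=86+46+74=206 → 472/678 = 0.6962
Highest is class 'nominal' with precision = 0.796.

0.796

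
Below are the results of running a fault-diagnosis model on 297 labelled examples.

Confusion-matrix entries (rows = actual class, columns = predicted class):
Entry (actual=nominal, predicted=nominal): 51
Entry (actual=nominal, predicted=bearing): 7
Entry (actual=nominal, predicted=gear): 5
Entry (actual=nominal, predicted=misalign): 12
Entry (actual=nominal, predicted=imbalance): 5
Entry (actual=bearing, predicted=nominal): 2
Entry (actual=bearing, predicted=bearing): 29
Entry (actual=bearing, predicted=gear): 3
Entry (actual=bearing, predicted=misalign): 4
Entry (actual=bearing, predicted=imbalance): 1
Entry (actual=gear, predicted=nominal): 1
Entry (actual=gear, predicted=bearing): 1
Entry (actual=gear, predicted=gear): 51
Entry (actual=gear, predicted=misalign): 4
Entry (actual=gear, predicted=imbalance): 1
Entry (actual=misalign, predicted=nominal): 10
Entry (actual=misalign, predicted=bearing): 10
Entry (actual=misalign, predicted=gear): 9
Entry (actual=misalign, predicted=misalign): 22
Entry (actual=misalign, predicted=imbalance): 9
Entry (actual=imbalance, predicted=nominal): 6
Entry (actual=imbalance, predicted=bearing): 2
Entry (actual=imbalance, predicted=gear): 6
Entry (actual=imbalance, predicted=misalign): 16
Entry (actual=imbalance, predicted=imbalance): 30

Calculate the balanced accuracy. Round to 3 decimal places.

Balanced accuracy = mean of per-class recall.
  nominal: recall = 51/80 = 0.6375
  bearing: recall = 29/39 = 0.7436
  gear: recall = 51/58 = 0.8793
  misalign: recall = 22/60 = 0.3667
  imbalance: recall = 30/60 = 0.5000
Mean = (0.6375 + 0.7436 + 0.8793 + 0.3667 + 0.5000) / 5 = 0.625

0.625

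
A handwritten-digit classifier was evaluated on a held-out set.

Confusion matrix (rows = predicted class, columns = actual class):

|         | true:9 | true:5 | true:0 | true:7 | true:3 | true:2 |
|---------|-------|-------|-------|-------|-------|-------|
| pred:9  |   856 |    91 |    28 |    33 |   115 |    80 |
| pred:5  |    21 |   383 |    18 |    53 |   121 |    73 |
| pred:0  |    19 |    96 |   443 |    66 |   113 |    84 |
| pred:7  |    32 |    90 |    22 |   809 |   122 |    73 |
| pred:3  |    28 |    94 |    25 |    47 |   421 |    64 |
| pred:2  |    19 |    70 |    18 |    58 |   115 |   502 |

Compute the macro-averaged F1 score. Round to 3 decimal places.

0.630

Per-class F1 score (2·TP/(2·TP+FP+FN)):
  9: TP=856, FP=91+28+33+115+80=347, FN=21+19+32+28+19=119 → 1712/2178 = 0.7860
  5: TP=383, FP=21+18+53+121+73=286, FN=91+96+90+94+70=441 → 766/1493 = 0.5131
  0: TP=443, FP=19+96+66+113+84=378, FN=28+18+22+25+18=111 → 886/1375 = 0.6444
  7: TP=809, FP=32+90+22+122+73=339, FN=33+53+66+47+58=257 → 1618/2214 = 0.7308
  3: TP=421, FP=28+94+25+47+64=258, FN=115+121+113+122+115=586 → 842/1686 = 0.4994
  2: TP=502, FP=19+70+18+58+115=280, FN=80+73+84+73+64=374 → 1004/1658 = 0.6055
Macro-F1 score = mean = (0.7860 + 0.5131 + 0.6444 + 0.7308 + 0.4994 + 0.6055) / 6 = 0.630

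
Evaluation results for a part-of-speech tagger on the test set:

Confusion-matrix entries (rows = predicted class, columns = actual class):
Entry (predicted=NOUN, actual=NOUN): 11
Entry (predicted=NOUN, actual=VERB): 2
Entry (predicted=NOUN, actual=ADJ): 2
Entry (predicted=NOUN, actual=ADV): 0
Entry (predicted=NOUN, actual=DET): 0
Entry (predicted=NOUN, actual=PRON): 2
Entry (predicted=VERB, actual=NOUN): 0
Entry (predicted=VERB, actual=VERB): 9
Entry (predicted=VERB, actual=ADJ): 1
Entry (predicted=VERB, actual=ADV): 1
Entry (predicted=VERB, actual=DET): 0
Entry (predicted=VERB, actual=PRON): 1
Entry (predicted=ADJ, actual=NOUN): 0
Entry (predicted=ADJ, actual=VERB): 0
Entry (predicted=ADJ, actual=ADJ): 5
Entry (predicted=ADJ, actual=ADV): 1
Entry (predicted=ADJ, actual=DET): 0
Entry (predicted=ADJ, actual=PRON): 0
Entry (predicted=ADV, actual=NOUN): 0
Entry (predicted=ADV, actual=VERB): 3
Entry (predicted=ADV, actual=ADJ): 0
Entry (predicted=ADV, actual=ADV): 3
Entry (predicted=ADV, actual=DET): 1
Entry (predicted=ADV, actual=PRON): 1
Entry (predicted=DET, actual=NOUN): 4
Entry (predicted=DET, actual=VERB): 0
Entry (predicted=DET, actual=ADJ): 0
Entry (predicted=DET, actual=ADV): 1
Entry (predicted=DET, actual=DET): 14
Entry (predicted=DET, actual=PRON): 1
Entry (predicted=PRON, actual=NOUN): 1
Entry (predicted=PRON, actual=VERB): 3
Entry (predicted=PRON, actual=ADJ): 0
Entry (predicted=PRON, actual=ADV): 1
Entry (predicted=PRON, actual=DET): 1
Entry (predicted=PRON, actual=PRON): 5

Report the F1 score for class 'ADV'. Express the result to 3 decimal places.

0.400

Treat 'ADV' as positive and all other classes as negative.
F1 score = 2·TP/(2·TP+FP+FN).
ADV: TP=3, FP=0+3+0+1+1=5, FN=0+1+1+1+1=4 → 6/15 = 0.4000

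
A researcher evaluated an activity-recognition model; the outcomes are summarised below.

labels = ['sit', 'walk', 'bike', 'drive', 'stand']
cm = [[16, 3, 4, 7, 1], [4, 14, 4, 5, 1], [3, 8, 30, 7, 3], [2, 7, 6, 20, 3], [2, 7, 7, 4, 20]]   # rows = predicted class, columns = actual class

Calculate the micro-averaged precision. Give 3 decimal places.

0.532

Micro-averaging pools counts across classes: ΣTP=100, ΣFP=88, ΣFN=88.
Micro-precision = TP/(TP+FP) on pooled counts = 0.532 (equals overall accuracy in single-label multiclass).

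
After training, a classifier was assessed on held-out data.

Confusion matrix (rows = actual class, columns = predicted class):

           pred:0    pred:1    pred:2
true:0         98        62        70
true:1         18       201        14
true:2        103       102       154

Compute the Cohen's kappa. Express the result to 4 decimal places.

Observed agreement pₒ = trace/N = 453/822 = 0.55109
Expected agreement pₑ = Σ (rowᵢ·colᵢ)/N² = (230·219 + 233·365 + 359·238)/822² = 0.32686
κ = (pₒ − pₑ)/(1 − pₑ) = (0.55109 − 0.32686)/(1 − 0.32686) = 0.3331

0.3331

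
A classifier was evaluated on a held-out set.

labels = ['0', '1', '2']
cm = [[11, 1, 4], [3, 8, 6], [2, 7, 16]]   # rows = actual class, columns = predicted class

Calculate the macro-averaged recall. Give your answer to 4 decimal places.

0.5994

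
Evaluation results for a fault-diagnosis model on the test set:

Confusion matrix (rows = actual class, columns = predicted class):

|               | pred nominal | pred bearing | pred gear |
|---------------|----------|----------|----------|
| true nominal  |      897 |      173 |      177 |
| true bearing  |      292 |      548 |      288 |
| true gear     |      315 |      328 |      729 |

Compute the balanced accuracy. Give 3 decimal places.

Balanced accuracy = mean of per-class recall.
  nominal: recall = 897/1247 = 0.7193
  bearing: recall = 548/1128 = 0.4858
  gear: recall = 729/1372 = 0.5313
Mean = (0.7193 + 0.4858 + 0.5313) / 3 = 0.579

0.579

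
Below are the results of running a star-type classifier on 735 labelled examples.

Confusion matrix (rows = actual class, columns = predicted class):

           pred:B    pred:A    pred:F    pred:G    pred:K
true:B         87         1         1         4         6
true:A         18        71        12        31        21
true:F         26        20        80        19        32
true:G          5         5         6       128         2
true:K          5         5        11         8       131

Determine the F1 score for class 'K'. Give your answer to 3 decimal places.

0.744

F1 score = 2·TP/(2·TP+FP+FN).
K: TP=131, FP=6+21+32+2=61, FN=5+5+11+8=29 → 262/352 = 0.7443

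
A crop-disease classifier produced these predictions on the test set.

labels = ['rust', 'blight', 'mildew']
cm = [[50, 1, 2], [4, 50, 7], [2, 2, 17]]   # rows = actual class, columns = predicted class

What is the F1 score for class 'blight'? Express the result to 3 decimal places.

0.877

Take TP from the diagonal, FP from the rest of the 'blight' prediction marginal, FN from the rest of the 'blight' actual marginal.
F1 score = 2·TP/(2·TP+FP+FN).
blight: TP=50, FP=1+2=3, FN=4+7=11 → 100/114 = 0.8772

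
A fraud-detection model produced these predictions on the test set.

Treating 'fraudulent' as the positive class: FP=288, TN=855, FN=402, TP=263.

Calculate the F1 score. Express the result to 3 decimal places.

Precision = TP/(TP+FP) = 263/551 = 0.4773
Recall = TP/(TP+FN) = 263/665 = 0.3955
F1 = 2·TP/(2·TP+FP+FN) = 526/1216 = 0.433

0.433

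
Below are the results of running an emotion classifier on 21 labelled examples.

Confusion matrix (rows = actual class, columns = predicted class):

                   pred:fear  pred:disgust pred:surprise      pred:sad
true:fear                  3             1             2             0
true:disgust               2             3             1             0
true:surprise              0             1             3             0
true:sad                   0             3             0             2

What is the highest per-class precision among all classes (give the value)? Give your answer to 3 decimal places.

Per-class precision (TP/(TP+FP)):
  fear: TP=3, FP=2+0+0=2 → 3/5 = 0.6000
  disgust: TP=3, FP=1+1+3=5 → 3/8 = 0.3750
  surprise: TP=3, FP=2+1+0=3 → 3/6 = 0.5000
  sad: TP=2, FP=0+0+0=0 → 2/2 = 1.0000
Highest is class 'sad' with precision = 1.000.

1.000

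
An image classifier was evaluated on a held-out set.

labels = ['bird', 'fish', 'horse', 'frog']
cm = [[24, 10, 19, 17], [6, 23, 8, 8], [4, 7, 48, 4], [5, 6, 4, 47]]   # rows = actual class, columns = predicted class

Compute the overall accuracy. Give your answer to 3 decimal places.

0.592

Accuracy = trace / total = (24+23+48+47=142) / 240 = 142/240 = 0.592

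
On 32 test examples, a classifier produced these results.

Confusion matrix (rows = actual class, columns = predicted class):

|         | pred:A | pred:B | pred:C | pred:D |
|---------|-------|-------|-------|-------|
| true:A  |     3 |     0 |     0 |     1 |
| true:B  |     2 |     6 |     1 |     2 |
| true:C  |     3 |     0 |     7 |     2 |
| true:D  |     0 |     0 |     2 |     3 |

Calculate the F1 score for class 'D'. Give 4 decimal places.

0.4615

F1 score = 2·TP/(2·TP+FP+FN).
D: TP=3, FP=1+2+2=5, FN=0+0+2=2 → 6/13 = 0.46154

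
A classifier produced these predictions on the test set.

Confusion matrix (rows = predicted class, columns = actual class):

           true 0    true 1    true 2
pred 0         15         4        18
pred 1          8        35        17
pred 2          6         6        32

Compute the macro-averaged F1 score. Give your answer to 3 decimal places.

Per-class F1 score (2·TP/(2·TP+FP+FN)):
  0: TP=15, FP=4+18=22, FN=8+6=14 → 30/66 = 0.4545
  1: TP=35, FP=8+17=25, FN=4+6=10 → 70/105 = 0.6667
  2: TP=32, FP=6+6=12, FN=18+17=35 → 64/111 = 0.5766
Macro-F1 score = mean = (0.4545 + 0.6667 + 0.5766) / 3 = 0.566

0.566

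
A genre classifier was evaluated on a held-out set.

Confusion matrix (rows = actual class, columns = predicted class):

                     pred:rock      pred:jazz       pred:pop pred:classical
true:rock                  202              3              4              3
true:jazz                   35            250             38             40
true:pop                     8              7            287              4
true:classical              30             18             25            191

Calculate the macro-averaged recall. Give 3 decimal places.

0.826

Per-class recall (TP/(TP+FN)):
  rock: TP=202, FN=3+4+3=10 → 202/212 = 0.9528
  jazz: TP=250, FN=35+38+40=113 → 250/363 = 0.6887
  pop: TP=287, FN=8+7+4=19 → 287/306 = 0.9379
  classical: TP=191, FN=30+18+25=73 → 191/264 = 0.7235
Macro-recall = mean = (0.9528 + 0.6887 + 0.9379 + 0.7235) / 4 = 0.826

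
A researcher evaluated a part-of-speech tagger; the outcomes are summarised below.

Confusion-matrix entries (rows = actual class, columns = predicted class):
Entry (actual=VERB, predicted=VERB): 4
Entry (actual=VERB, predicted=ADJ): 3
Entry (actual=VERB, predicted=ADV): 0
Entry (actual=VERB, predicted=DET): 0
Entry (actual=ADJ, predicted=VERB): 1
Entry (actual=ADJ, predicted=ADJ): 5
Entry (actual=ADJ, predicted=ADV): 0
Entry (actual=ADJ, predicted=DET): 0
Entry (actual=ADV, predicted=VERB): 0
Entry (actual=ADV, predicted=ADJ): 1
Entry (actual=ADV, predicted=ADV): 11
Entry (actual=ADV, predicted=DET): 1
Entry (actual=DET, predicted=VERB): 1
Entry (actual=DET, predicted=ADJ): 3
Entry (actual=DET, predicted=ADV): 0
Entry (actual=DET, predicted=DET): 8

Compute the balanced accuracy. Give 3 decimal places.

Balanced accuracy = mean of per-class recall.
  VERB: recall = 4/7 = 0.5714
  ADJ: recall = 5/6 = 0.8333
  ADV: recall = 11/13 = 0.8462
  DET: recall = 8/12 = 0.6667
Mean = (0.5714 + 0.8333 + 0.8462 + 0.6667) / 4 = 0.729

0.729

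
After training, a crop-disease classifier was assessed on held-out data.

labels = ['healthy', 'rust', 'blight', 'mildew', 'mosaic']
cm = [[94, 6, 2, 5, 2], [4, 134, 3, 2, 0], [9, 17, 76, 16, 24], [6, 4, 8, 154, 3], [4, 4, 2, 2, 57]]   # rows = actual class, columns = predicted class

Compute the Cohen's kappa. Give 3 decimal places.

0.755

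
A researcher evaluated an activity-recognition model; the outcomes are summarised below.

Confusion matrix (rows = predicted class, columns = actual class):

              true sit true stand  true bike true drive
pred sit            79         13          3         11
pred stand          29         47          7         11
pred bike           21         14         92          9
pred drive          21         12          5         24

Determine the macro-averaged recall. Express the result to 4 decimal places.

0.5923

Per-class recall (TP/(TP+FN)):
  sit: TP=79, FN=29+21+21=71 → 79/150 = 0.52667
  stand: TP=47, FN=13+14+12=39 → 47/86 = 0.54651
  bike: TP=92, FN=3+7+5=15 → 92/107 = 0.85981
  drive: TP=24, FN=11+11+9=31 → 24/55 = 0.43636
Macro-recall = mean = (0.52667 + 0.54651 + 0.85981 + 0.43636) / 4 = 0.5923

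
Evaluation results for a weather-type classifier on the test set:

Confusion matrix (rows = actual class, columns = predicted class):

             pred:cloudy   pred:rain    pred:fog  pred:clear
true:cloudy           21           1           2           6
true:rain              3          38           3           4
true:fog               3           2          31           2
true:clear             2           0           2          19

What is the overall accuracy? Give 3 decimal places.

0.784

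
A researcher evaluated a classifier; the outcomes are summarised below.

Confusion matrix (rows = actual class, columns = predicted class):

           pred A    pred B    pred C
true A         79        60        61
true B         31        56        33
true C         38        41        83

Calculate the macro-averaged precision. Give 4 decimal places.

Per-class precision (TP/(TP+FP)):
  A: TP=79, FP=31+38=69 → 79/148 = 0.53378
  B: TP=56, FP=60+41=101 → 56/157 = 0.35669
  C: TP=83, FP=61+33=94 → 83/177 = 0.46893
Macro-precision = mean = (0.53378 + 0.35669 + 0.46893) / 3 = 0.4531

0.4531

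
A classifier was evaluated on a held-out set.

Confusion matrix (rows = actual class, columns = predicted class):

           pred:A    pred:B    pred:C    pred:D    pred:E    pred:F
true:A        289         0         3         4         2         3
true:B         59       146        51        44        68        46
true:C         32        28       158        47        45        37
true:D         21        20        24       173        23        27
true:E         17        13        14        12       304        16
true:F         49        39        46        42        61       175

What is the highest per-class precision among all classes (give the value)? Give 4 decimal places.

Per-class precision (TP/(TP+FP)):
  A: TP=289, FP=59+32+21+17+49=178 → 289/467 = 0.61884
  B: TP=146, FP=0+28+20+13+39=100 → 146/246 = 0.59350
  C: TP=158, FP=3+51+24+14+46=138 → 158/296 = 0.53378
  D: TP=173, FP=4+44+47+12+42=149 → 173/322 = 0.53727
  E: TP=304, FP=2+68+45+23+61=199 → 304/503 = 0.60437
  F: TP=175, FP=3+46+37+27+16=129 → 175/304 = 0.57566
Highest is class 'A' with precision = 0.6188.

0.6188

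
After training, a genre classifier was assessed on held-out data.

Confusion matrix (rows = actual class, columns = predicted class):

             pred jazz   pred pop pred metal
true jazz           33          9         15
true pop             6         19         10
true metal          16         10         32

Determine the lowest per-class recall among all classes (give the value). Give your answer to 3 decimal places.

0.543

Per-class recall (TP/(TP+FN)):
  jazz: TP=33, FN=9+15=24 → 33/57 = 0.5789
  pop: TP=19, FN=6+10=16 → 19/35 = 0.5429
  metal: TP=32, FN=16+10=26 → 32/58 = 0.5517
Lowest is class 'pop' with recall = 0.543.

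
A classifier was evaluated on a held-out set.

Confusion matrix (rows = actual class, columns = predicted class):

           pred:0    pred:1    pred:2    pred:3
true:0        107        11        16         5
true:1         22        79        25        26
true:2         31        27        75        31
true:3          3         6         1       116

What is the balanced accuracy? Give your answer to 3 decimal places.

Balanced accuracy = mean of per-class recall.
  0: recall = 107/139 = 0.7698
  1: recall = 79/152 = 0.5197
  2: recall = 75/164 = 0.4573
  3: recall = 116/126 = 0.9206
Mean = (0.7698 + 0.5197 + 0.4573 + 0.9206) / 4 = 0.667

0.667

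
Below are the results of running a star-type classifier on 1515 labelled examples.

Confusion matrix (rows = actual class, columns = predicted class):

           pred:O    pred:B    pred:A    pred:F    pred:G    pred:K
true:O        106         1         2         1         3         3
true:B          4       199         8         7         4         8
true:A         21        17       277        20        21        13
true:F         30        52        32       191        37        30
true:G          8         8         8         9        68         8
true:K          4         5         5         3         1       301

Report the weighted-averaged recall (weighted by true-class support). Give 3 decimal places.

Per-class recall (TP/(TP+FN)):
  O: TP=106, FN=1+2+1+3+3=10 → 106/116 = 0.9138
  B: TP=199, FN=4+8+7+4+8=31 → 199/230 = 0.8652
  A: TP=277, FN=21+17+20+21+13=92 → 277/369 = 0.7507
  F: TP=191, FN=30+52+32+37+30=181 → 191/372 = 0.5134
  G: TP=68, FN=8+8+8+9+8=41 → 68/109 = 0.6239
  K: TP=301, FN=4+5+5+3+1=18 → 301/319 = 0.9436
Weighted-recall = Σ (supportᵢ/N)·recallᵢ with N=1515: (116/1515)·0.9138 + (230/1515)·0.8652 + (369/1515)·0.7507 + (372/1515)·0.5134 + (109/1515)·0.6239 + (319/1515)·0.9436 = 0.754

0.754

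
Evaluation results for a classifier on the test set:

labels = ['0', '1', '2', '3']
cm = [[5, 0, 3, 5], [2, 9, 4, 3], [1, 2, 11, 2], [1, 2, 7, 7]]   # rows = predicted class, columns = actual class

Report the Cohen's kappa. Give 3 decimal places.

0.330

Observed agreement pₒ = trace/N = 32/64 = 0.5000
Expected agreement pₑ = Σ (rowᵢ·colᵢ)/N² = (9·13 + 13·18 + 25·16 + 17·17)/64² = 0.2539
κ = (pₒ − pₑ)/(1 − pₑ) = (0.5000 − 0.2539)/(1 − 0.2539) = 0.330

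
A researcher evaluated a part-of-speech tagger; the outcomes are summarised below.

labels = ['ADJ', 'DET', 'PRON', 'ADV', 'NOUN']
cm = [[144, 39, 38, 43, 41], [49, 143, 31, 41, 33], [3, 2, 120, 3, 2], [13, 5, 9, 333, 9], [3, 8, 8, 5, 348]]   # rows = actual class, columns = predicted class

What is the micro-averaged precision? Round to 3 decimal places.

0.739

Micro-averaging pools counts across classes: ΣTP=1088, ΣFP=385, ΣFN=385.
Micro-precision = TP/(TP+FP) on pooled counts = 0.739 (equals overall accuracy in single-label multiclass).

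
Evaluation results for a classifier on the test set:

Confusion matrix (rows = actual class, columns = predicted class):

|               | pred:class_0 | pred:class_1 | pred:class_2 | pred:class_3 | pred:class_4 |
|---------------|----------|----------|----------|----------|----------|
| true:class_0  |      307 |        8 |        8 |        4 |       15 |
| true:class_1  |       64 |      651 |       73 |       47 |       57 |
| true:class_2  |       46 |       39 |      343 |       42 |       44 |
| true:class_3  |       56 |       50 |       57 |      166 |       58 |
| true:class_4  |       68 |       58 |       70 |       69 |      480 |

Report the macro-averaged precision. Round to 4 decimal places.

0.6475

Per-class precision (TP/(TP+FP)):
  class_0: TP=307, FP=64+46+56+68=234 → 307/541 = 0.56747
  class_1: TP=651, FP=8+39+50+58=155 → 651/806 = 0.80769
  class_2: TP=343, FP=8+73+57+70=208 → 343/551 = 0.62250
  class_3: TP=166, FP=4+47+42+69=162 → 166/328 = 0.50610
  class_4: TP=480, FP=15+57+44+58=174 → 480/654 = 0.73394
Macro-precision = mean = (0.56747 + 0.80769 + 0.62250 + 0.50610 + 0.73394) / 5 = 0.6475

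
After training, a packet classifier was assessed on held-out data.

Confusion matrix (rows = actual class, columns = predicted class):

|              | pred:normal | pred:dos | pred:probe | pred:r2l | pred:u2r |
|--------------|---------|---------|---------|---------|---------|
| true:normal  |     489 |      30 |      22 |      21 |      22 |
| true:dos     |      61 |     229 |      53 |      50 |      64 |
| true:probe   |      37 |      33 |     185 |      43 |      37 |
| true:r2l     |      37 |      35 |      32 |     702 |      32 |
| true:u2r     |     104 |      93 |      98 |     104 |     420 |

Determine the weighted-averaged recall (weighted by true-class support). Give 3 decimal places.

Per-class recall (TP/(TP+FN)):
  normal: TP=489, FN=30+22+21+22=95 → 489/584 = 0.8373
  dos: TP=229, FN=61+53+50+64=228 → 229/457 = 0.5011
  probe: TP=185, FN=37+33+43+37=150 → 185/335 = 0.5522
  r2l: TP=702, FN=37+35+32+32=136 → 702/838 = 0.8377
  u2r: TP=420, FN=104+93+98+104=399 → 420/819 = 0.5128
Weighted-recall = Σ (supportᵢ/N)·recallᵢ with N=3033: (584/3033)·0.8373 + (457/3033)·0.5011 + (335/3033)·0.5522 + (838/3033)·0.8377 + (819/3033)·0.5128 = 0.668

0.668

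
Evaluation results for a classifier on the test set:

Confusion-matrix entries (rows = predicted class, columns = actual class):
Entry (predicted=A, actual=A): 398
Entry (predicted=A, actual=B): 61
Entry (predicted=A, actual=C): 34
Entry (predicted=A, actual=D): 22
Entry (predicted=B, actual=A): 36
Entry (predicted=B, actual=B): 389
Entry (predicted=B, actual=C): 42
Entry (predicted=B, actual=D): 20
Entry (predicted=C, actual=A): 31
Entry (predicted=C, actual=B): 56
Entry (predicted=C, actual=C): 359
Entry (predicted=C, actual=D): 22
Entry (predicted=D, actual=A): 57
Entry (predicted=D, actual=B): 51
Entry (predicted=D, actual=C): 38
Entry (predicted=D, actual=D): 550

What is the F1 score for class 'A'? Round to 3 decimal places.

0.768

One-vs-rest for 'A': TP = diagonal; FP = other classes predicted 'A'; FN = 'A' predicted as other.
F1 score = 2·TP/(2·TP+FP+FN).
A: TP=398, FP=61+34+22=117, FN=36+31+57=124 → 796/1037 = 0.7676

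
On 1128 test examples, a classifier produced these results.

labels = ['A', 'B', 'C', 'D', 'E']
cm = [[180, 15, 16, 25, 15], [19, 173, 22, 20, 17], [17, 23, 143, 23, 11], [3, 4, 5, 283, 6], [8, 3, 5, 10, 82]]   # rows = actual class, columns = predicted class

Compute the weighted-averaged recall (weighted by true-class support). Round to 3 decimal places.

Per-class recall (TP/(TP+FN)):
  A: TP=180, FN=15+16+25+15=71 → 180/251 = 0.7171
  B: TP=173, FN=19+22+20+17=78 → 173/251 = 0.6892
  C: TP=143, FN=17+23+23+11=74 → 143/217 = 0.6590
  D: TP=283, FN=3+4+5+6=18 → 283/301 = 0.9402
  E: TP=82, FN=8+3+5+10=26 → 82/108 = 0.7593
Weighted-recall = Σ (supportᵢ/N)·recallᵢ with N=1128: (251/1128)·0.7171 + (251/1128)·0.6892 + (217/1128)·0.6590 + (301/1128)·0.9402 + (108/1128)·0.7593 = 0.763

0.763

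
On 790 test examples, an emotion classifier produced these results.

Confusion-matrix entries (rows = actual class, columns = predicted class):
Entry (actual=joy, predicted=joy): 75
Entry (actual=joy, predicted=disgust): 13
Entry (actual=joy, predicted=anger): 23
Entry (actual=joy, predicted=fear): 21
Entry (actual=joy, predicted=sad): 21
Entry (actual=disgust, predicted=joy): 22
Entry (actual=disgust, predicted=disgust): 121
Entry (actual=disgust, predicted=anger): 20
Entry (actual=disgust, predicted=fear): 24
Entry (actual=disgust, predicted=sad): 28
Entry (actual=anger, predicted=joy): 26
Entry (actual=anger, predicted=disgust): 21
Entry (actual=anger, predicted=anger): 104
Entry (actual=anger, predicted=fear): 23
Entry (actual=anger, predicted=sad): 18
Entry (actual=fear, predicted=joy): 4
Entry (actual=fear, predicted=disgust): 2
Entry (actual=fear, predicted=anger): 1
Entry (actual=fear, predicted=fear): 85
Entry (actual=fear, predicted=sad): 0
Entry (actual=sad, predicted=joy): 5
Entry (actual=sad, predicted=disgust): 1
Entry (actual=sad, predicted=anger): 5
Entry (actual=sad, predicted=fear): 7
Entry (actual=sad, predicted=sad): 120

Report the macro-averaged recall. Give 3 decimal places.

Per-class recall (TP/(TP+FN)):
  joy: TP=75, FN=13+23+21+21=78 → 75/153 = 0.4902
  disgust: TP=121, FN=22+20+24+28=94 → 121/215 = 0.5628
  anger: TP=104, FN=26+21+23+18=88 → 104/192 = 0.5417
  fear: TP=85, FN=4+2+1+0=7 → 85/92 = 0.9239
  sad: TP=120, FN=5+1+5+7=18 → 120/138 = 0.8696
Macro-recall = mean = (0.4902 + 0.5628 + 0.5417 + 0.9239 + 0.8696) / 5 = 0.678

0.678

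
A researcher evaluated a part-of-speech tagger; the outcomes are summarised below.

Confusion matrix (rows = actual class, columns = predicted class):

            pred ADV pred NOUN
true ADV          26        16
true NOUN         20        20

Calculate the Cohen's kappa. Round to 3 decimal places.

0.119

Observed agreement pₒ = trace/N = 46/82 = 0.5610
Expected agreement pₑ = Σ (rowᵢ·colᵢ)/N² = (42·46 + 40·36)/82² = 0.5015
κ = (pₒ − pₑ)/(1 − pₑ) = (0.5610 − 0.5015)/(1 − 0.5015) = 0.119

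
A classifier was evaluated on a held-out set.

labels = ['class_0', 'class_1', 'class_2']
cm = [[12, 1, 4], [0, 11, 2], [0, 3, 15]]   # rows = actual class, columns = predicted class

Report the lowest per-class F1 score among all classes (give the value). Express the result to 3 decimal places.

0.769

Per-class F1 score (2·TP/(2·TP+FP+FN)):
  class_0: TP=12, FP=0+0=0, FN=1+4=5 → 24/29 = 0.8276
  class_1: TP=11, FP=1+3=4, FN=0+2=2 → 22/28 = 0.7857
  class_2: TP=15, FP=4+2=6, FN=0+3=3 → 30/39 = 0.7692
Lowest is class 'class_2' with F1 score = 0.769.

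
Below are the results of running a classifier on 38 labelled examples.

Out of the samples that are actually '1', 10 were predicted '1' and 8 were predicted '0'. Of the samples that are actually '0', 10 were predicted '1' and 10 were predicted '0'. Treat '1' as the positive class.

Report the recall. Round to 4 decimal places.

0.5556

Recall = TP/(TP+FN) = 10/(10+8) = 10/18 = 0.5556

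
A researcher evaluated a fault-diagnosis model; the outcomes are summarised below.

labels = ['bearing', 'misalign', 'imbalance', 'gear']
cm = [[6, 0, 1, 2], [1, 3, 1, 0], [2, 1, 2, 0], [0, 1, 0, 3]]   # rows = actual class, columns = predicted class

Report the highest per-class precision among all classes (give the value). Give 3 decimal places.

0.667

Per-class precision (TP/(TP+FP)):
  bearing: TP=6, FP=1+2+0=3 → 6/9 = 0.6667
  misalign: TP=3, FP=0+1+1=2 → 3/5 = 0.6000
  imbalance: TP=2, FP=1+1+0=2 → 2/4 = 0.5000
  gear: TP=3, FP=2+0+0=2 → 3/5 = 0.6000
Highest is class 'bearing' with precision = 0.667.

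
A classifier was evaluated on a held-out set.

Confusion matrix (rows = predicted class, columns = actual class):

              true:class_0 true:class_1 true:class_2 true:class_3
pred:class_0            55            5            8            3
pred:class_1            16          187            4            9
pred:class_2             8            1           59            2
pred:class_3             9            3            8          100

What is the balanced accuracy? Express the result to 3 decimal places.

0.801

Balanced accuracy = mean of per-class recall.
  class_0: recall = 55/88 = 0.6250
  class_1: recall = 187/196 = 0.9541
  class_2: recall = 59/79 = 0.7468
  class_3: recall = 100/114 = 0.8772
Mean = (0.6250 + 0.9541 + 0.7468 + 0.8772) / 4 = 0.801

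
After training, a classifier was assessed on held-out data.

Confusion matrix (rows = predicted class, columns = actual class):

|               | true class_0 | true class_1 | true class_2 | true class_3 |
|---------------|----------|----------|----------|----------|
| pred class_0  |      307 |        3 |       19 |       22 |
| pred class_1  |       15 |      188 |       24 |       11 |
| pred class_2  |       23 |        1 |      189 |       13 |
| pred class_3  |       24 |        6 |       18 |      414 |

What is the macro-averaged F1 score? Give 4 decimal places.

Per-class F1 score (2·TP/(2·TP+FP+FN)):
  class_0: TP=307, FP=3+19+22=44, FN=15+23+24=62 → 614/720 = 0.85278
  class_1: TP=188, FP=15+24+11=50, FN=3+1+6=10 → 376/436 = 0.86239
  class_2: TP=189, FP=23+1+13=37, FN=19+24+18=61 → 378/476 = 0.79412
  class_3: TP=414, FP=24+6+18=48, FN=22+11+13=46 → 828/922 = 0.89805
Macro-F1 score = mean = (0.85278 + 0.86239 + 0.79412 + 0.89805) / 4 = 0.8518

0.8518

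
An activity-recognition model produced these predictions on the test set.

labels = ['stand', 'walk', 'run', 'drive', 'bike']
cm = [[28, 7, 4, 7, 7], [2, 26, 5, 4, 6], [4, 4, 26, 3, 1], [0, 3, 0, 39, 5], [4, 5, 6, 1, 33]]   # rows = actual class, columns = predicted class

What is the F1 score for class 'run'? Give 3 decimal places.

0.658

F1 score = 2·TP/(2·TP+FP+FN).
run: TP=26, FP=4+5+0+6=15, FN=4+4+3+1=12 → 52/79 = 0.6582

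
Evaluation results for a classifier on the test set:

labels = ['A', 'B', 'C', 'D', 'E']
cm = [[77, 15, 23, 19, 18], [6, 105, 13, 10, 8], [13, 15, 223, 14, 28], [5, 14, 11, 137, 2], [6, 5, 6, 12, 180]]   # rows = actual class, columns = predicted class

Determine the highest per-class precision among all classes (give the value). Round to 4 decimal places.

Per-class precision (TP/(TP+FP)):
  A: TP=77, FP=6+13+5+6=30 → 77/107 = 0.71963
  B: TP=105, FP=15+15+14+5=49 → 105/154 = 0.68182
  C: TP=223, FP=23+13+11+6=53 → 223/276 = 0.80797
  D: TP=137, FP=19+10+14+12=55 → 137/192 = 0.71354
  E: TP=180, FP=18+8+28+2=56 → 180/236 = 0.76271
Highest is class 'C' with precision = 0.8080.

0.8080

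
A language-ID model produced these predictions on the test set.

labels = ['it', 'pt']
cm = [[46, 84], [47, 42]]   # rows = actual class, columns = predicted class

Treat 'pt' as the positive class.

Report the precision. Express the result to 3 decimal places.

0.333

Precision = TP/(TP+FP) = 42/(42+84) = 42/126 = 0.333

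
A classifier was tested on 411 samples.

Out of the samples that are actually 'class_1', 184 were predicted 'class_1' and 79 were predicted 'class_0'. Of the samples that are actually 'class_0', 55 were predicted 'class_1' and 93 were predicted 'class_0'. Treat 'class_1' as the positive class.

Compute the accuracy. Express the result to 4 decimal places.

0.6740

Accuracy = (TP+TN)/N = (184+93)/411 = 0.6740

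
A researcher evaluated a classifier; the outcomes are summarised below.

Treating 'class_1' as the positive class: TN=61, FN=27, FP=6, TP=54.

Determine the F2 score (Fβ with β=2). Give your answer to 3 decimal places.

0.703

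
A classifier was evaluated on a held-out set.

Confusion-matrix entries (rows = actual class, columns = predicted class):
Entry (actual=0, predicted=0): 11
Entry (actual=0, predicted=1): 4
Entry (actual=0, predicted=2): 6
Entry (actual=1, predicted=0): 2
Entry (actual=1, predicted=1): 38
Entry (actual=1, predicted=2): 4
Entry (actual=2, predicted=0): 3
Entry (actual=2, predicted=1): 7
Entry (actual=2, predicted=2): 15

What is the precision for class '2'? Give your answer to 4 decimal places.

0.6000

Treat '2' as positive and all other classes as negative.
precision = TP/(TP+FP).
2: TP=15, FP=6+4=10 → 15/25 = 0.60000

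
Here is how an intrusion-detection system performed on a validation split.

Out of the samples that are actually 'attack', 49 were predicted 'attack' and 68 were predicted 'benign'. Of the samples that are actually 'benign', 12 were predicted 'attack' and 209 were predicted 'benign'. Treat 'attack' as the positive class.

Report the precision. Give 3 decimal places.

Precision = TP/(TP+FP) = 49/(49+12) = 49/61 = 0.803

0.803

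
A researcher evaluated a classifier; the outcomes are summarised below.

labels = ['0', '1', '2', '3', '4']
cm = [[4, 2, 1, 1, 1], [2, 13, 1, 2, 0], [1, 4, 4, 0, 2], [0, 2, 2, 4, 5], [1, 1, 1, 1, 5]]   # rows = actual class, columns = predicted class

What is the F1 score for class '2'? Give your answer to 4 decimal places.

0.4000

Take TP from the diagonal, FP from the rest of the '2' prediction marginal, FN from the rest of the '2' actual marginal.
F1 score = 2·TP/(2·TP+FP+FN).
2: TP=4, FP=1+1+2+1=5, FN=1+4+0+2=7 → 8/20 = 0.40000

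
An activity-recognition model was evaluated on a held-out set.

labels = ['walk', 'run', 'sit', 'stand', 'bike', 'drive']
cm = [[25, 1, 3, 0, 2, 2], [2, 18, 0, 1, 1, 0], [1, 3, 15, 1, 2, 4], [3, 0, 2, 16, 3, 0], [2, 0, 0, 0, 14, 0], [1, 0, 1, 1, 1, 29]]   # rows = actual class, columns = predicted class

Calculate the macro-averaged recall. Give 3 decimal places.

0.762

Per-class recall (TP/(TP+FN)):
  walk: TP=25, FN=1+3+0+2+2=8 → 25/33 = 0.7576
  run: TP=18, FN=2+0+1+1+0=4 → 18/22 = 0.8182
  sit: TP=15, FN=1+3+1+2+4=11 → 15/26 = 0.5769
  stand: TP=16, FN=3+0+2+3+0=8 → 16/24 = 0.6667
  bike: TP=14, FN=2+0+0+0+0=2 → 14/16 = 0.8750
  drive: TP=29, FN=1+0+1+1+1=4 → 29/33 = 0.8788
Macro-recall = mean = (0.7576 + 0.8182 + 0.5769 + 0.6667 + 0.8750 + 0.8788) / 6 = 0.762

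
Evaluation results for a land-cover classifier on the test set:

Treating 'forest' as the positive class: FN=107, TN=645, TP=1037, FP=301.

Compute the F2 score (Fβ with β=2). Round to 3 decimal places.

Fβ = (1+β²)·TP / ((1+β²)·TP + β²·FN + FP), with β²=4
= 5·1037 / (5·1037 + 4·107 + 301) = 0.877

0.877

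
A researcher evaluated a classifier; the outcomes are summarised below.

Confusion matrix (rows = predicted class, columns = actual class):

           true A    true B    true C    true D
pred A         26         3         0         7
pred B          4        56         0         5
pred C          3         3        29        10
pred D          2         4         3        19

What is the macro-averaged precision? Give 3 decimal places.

Per-class precision (TP/(TP+FP)):
  A: TP=26, FP=3+0+7=10 → 26/36 = 0.7222
  B: TP=56, FP=4+0+5=9 → 56/65 = 0.8615
  C: TP=29, FP=3+3+10=16 → 29/45 = 0.6444
  D: TP=19, FP=2+4+3=9 → 19/28 = 0.6786
Macro-precision = mean = (0.7222 + 0.8615 + 0.6444 + 0.6786) / 4 = 0.727

0.727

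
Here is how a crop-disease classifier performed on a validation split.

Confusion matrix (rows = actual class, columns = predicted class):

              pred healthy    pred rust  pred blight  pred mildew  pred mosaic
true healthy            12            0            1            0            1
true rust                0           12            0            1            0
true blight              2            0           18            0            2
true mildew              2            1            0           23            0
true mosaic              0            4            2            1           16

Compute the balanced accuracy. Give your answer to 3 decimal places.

0.836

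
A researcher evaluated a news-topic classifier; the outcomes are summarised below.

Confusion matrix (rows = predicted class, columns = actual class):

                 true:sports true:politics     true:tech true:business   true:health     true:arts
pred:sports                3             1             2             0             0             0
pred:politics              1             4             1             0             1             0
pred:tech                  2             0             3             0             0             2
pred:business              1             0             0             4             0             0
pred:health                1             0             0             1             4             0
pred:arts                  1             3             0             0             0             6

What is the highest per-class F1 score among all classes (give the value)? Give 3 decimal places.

Per-class F1 score (2·TP/(2·TP+FP+FN)):
  sports: TP=3, FP=1+2+0+0+0=3, FN=1+2+1+1+1=6 → 6/15 = 0.4000
  politics: TP=4, FP=1+1+0+1+0=3, FN=1+0+0+0+3=4 → 8/15 = 0.5333
  tech: TP=3, FP=2+0+0+0+2=4, FN=2+1+0+0+0=3 → 6/13 = 0.4615
  business: TP=4, FP=1+0+0+0+0=1, FN=0+0+0+1+0=1 → 8/10 = 0.8000
  health: TP=4, FP=1+0+0+1+0=2, FN=0+1+0+0+0=1 → 8/11 = 0.7273
  arts: TP=6, FP=1+3+0+0+0=4, FN=0+0+2+0+0=2 → 12/18 = 0.6667
Highest is class 'business' with F1 score = 0.800.

0.800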